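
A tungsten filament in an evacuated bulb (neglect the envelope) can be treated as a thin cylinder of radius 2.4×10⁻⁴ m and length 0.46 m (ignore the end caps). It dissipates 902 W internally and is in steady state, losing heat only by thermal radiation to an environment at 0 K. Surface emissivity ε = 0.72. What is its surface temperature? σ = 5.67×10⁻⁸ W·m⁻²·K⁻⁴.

Steady state: internal power = radiated power, P = εσA T⁴.
Radiating area A = 2πrL = 6.937×10⁻⁴ m².
T⁴ = P/(εσA) = 902/(0.72·5.67×10⁻⁸·6.937×10⁻⁴) = 3.185×10¹³ K⁴.
T = (3.185×10¹³)^(1/4).

T ≈ 2380 K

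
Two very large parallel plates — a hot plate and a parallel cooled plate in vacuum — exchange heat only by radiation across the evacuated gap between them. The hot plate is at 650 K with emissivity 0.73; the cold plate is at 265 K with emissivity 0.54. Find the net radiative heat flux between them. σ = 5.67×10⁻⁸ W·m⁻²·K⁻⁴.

For two infinite grey parallel plates, q = σ(T₁⁴ − T₂⁴)/(1/ε₁ + 1/ε₂ − 1).
T₁⁴ − T₂⁴ = 1.785×10¹¹ − 4.932×10⁹ = 1.736×10¹¹ K⁴.
1/ε₁ + 1/ε₂ − 1 = 1.370 + 1.852 − 1 = 2.222.
q = 5.67×10⁻⁸ × 1.736×10¹¹ / 2.222.

q ≈ 4430 W/m²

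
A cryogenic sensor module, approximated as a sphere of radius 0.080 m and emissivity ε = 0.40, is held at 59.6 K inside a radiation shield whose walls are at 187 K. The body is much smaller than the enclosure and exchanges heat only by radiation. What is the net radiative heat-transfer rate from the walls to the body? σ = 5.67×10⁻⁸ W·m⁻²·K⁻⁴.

For a small grey body in a large enclosure: P_net = εσA(T_body⁴ − T_wall⁴).
A = 4πr² = 0.08042 m²; T_body⁴ − T_wall⁴ = 1.262×10⁷ − 1.223×10⁹ = -1.210×10⁹ K⁴.
|P_net| = 0.40·5.67×10⁻⁸·0.08042·1.210×10⁹.

P_net ≈ 2.21 W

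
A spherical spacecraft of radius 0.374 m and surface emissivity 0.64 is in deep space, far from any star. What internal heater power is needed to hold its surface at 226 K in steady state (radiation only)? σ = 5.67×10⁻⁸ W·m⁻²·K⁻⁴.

P = εσ·4πr²·T⁴.
4πr² = 1.758 m²; T⁴ = 2.609×10⁹ K⁴.
P = 0.64·5.67×10⁻⁸·1.758·2.609×10⁹.

P ≈ 166 W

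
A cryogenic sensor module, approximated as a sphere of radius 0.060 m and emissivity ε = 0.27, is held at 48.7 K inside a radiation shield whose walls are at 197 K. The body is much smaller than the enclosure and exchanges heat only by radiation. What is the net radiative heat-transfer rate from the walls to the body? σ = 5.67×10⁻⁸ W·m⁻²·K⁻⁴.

For a small grey body in a large enclosure: P_net = εσA(T_body⁴ − T_wall⁴).
A = 4πr² = 0.04524 m²; T_body⁴ − T_wall⁴ = 5.625×10⁶ − 1.506×10⁹ = -1.501×10⁹ K⁴.
|P_net| = 0.27·5.67×10⁻⁸·0.04524·1.501×10⁹.

P_net ≈ 1.04 W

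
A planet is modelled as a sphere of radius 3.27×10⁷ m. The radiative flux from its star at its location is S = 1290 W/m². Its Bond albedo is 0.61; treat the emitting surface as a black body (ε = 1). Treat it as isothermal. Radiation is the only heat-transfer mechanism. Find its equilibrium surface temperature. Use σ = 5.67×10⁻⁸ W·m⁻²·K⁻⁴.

At equilibrium, absorbed power = emitted power.
Absorbing cross-section = πr² = 3.359×10¹⁵ m²; emitting surface = 4πr² = 1.344×10¹⁶ m² (ratio 4).
(1−a)S·A_cross = εσ·A_surf·T⁴  ⇒  T⁴ = (1−a)S/(4σ).
T⁴ = 0.390·1290/(4·5.67×10⁻⁸) = 2.218×10⁹ K⁴.
T = (2.218×10⁹)^(1/4).

T ≈ 217 K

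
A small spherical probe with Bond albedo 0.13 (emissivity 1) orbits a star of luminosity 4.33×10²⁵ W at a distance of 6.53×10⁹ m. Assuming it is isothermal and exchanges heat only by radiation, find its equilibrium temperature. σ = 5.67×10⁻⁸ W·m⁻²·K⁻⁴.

T ≈ 746 K

First find the stellar flux at distance d: S = L/(4πd²) = 4.33×10²⁵/(4π·(6.53×10⁹)²) = 80810 W/m².
For an isothermal sphere, absorbed (1−a)S·πr² = emitted σ·4πr²·T⁴, so T⁴ = (1−a)S/(4σ).
T⁴ = 0.870·80810/(4·5.67×10⁻⁸) = 3.100×10¹¹ K⁴.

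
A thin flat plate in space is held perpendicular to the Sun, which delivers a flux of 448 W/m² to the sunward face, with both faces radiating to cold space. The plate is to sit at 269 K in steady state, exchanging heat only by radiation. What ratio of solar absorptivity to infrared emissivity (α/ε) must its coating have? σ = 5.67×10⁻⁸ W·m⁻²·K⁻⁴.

α/ε ≈ 1.33

Balance: αS·A = εσ·2A·T⁴ ⇒ α/ε = 2σT⁴/S.
α/ε = 2·5.67×10⁻⁸·(269)⁴/448 = 2·5.67×10⁻⁸·5.236×10⁹/448.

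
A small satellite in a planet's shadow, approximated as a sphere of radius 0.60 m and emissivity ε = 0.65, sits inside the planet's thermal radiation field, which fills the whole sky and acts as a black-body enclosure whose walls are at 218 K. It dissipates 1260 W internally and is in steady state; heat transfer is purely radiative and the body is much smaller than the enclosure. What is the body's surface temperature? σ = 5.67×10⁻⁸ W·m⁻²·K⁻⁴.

For a small grey body in a large enclosure, net radiated power = εσA(T⁴ − T_w⁴).
Steady state: P = εσA(T⁴ − T_w⁴) with A = 4πr² = 4.524 m².
T⁴ = P/(εσA) + T_w⁴ = 1260/(0.65·5.67×10⁻⁸·4.524) + (218)⁴
    = 7.557×10⁹ + 2.259×10⁹ = 9.816×10⁹ K⁴.

T ≈ 315 K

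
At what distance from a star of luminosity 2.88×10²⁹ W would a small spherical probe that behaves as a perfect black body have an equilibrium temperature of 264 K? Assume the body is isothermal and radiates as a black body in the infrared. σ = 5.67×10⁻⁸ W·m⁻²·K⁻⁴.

For an isothermal black-emitting sphere, (1−a)S·πr² = σ·4πr²·T⁴ ⇒ S = 4σT⁴/(1−a).
S = 4·5.67×10⁻⁸·(264)⁴/1.00 = 1102 W/m².
Flux falls as S = L/(4πd²), so d = √(L/(4πS)) = √(2.88×10²⁹/(4π·1102)).

d ≈ 4.56×10¹² m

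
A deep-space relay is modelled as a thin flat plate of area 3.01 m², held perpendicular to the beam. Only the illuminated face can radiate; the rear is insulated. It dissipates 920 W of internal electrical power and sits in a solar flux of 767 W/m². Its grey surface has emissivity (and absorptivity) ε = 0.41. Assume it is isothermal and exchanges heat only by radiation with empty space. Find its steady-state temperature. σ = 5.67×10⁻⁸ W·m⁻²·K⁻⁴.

T ≈ 404 K

At steady state, absorbed solar power + internal power = radiated power.
Absorbed: α·S·A_cross = 0.41·767·3.010 = 946.6 W (cross-section A).
Total input = 946.6 + 920 = 1867 W.
Radiated: εσ·A_surf·T⁴ with A_surf = A = 3.010 m².
T⁴ = 1867/(0.41·5.67×10⁻⁸·3.010) = 2.668×10¹⁰ K⁴.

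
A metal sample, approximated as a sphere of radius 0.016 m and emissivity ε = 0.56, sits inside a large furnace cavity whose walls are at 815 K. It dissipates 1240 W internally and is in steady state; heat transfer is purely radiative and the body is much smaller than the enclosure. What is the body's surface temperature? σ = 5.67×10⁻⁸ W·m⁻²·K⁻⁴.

For a small grey body in a large enclosure, net radiated power = εσA(T⁴ − T_w⁴).
Steady state: P = εσA(T⁴ − T_w⁴) with A = 4πr² = 0.003217 m².
T⁴ = P/(εσA) + T_w⁴ = 1240/(0.56·5.67×10⁻⁸·0.003217) + (815)⁴
    = 1.214×10¹³ + 4.412×10¹¹ = 1.258×10¹³ K⁴.

T ≈ 1880 K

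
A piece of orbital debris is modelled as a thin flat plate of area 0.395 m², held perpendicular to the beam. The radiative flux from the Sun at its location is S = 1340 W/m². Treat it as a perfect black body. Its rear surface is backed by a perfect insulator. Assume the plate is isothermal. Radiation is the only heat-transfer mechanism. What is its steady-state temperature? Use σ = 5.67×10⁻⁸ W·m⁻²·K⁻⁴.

T ≈ 392 K

At equilibrium, absorbed power = emitted power.
Absorbing cross-section = A = 0.3950 m²; emitting surface = A = 0.3950 m² (ratio 1).
S·A_cross = εσ·A_surf·T⁴  ⇒  T⁴ = S/(1σ).
T⁴ = 1.00·1340/(1·5.67×10⁻⁸) = 2.363×10¹⁰ K⁴.
T = (2.363×10¹⁰)^(1/4).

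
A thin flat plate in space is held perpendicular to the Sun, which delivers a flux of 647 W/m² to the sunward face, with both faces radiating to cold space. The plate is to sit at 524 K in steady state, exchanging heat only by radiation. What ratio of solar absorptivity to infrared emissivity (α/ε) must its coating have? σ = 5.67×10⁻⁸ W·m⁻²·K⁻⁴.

Balance: αS·A = εσ·2A·T⁴ ⇒ α/ε = 2σT⁴/S.
α/ε = 2·5.67×10⁻⁸·(524)⁴/647 = 2·5.67×10⁻⁸·7.539×10¹⁰/647.

α/ε ≈ 13.2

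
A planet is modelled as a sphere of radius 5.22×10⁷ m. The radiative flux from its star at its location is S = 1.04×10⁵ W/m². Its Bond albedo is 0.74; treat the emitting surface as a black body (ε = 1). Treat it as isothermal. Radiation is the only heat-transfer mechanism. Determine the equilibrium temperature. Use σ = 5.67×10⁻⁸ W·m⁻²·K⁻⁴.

At equilibrium, absorbed power = emitted power.
Absorbing cross-section = πr² = 8.560×10¹⁵ m²; emitting surface = 4πr² = 3.424×10¹⁶ m² (ratio 4).
(1−a)S·A_cross = εσ·A_surf·T⁴  ⇒  T⁴ = (1−a)S/(4σ).
T⁴ = 0.260·1.04×10⁵/(4·5.67×10⁻⁸) = 1.192×10¹¹ K⁴.
T = (1.192×10¹¹)^(1/4).

T ≈ 588 K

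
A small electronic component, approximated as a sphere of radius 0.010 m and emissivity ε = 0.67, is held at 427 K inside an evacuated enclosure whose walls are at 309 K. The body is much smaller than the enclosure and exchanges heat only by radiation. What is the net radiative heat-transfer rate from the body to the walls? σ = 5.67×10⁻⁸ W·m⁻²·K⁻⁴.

For a small grey body in a large enclosure: P_net = εσA(T_body⁴ − T_wall⁴).
A = 4πr² = 0.001257 m²; T_body⁴ − T_wall⁴ = 3.324×10¹⁰ − 9.117×10⁹ = 2.413×10¹⁰ K⁴.
|P_net| = 0.67·5.67×10⁻⁸·0.001257·2.413×10¹⁰.

P_net ≈ 1.15 W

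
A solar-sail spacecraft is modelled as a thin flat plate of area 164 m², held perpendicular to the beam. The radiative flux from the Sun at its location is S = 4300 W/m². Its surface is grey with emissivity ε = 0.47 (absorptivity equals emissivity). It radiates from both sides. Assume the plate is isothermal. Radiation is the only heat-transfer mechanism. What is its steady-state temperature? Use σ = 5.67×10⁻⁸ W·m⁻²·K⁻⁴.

T ≈ 441 K

At equilibrium, absorbed power = emitted power.
Absorbing cross-section = A = 164.0 m²; emitting surface = 2A = 328.0 m² (ratio 2).
εS·A_cross = εσ·A_surf·T⁴  ⇒  T⁴ = S/(2σ)   (ε cancels).
T⁴ = 4300/(2·5.67×10⁻⁸) = 3.792×10¹⁰ K⁴.
T = (3.792×10¹⁰)^(1/4).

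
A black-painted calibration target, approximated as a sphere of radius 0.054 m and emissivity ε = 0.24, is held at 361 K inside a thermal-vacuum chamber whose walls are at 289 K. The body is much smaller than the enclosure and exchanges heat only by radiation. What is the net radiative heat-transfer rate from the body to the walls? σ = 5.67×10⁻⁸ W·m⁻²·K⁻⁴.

P_net ≈ 4.99 W

For a small grey body in a large enclosure: P_net = εσA(T_body⁴ − T_wall⁴).
A = 4πr² = 0.03664 m²; T_body⁴ − T_wall⁴ = 1.698×10¹⁰ − 6.976×10⁹ = 1.001×10¹⁰ K⁴.
|P_net| = 0.24·5.67×10⁻⁸·0.03664·1.001×10¹⁰.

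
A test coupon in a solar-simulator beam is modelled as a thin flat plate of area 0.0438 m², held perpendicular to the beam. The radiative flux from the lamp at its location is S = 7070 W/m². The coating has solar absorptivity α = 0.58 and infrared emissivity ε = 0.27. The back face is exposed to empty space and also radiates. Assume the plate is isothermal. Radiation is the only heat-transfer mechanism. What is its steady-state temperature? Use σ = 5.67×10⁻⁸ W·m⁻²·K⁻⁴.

At equilibrium, absorbed power = emitted power.
Absorbing cross-section = A = 0.04380 m²; emitting surface = 2A = 0.08760 m² (ratio 2).
αS·A_cross = εσ·A_surf·T⁴  ⇒  T⁴ = αS/(ε·2σ).
T⁴ = 0.580·7070/(0.27·2·5.67×10⁻⁸) = 1.339×10¹¹ K⁴.
T = (1.339×10¹¹)^(1/4).

T ≈ 605 K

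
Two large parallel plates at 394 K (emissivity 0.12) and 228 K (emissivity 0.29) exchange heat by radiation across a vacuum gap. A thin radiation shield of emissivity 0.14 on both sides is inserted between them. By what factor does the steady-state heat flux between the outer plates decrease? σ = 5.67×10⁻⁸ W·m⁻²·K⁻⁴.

Without shield: q₀ = σΔ(T⁴)/(1/ε₁+1/ε₂−1) with denominator 10.78.
With shield the two gaps are in series; the resistances add: (1/ε₁+1/ε_s−1)+(1/ε_s+1/ε₂−1) = 14.48+9.591 = 24.07.
Heat-flux ratio q₀/q = 24.07/10.78.

factor ≈ 2.23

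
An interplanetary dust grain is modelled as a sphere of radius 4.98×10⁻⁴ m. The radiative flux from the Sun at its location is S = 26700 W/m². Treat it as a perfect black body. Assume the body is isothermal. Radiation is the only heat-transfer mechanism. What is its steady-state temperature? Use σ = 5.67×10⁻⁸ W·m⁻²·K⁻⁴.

T ≈ 586 K

At equilibrium, absorbed power = emitted power.
Absorbing cross-section = πr² = 7.791×10⁻⁷ m²; emitting surface = 4πr² = 3.117×10⁻⁶ m² (ratio 4).
S·A_cross = εσ·A_surf·T⁴  ⇒  T⁴ = S/(4σ).
T⁴ = 1.00·26700/(4·5.67×10⁻⁸) = 1.177×10¹¹ K⁴.
T = (1.177×10¹¹)^(1/4).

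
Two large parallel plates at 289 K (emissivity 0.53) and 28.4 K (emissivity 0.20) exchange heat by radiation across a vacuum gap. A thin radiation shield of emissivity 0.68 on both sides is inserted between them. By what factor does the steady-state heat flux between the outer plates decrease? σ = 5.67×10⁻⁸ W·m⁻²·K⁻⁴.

Without shield: q₀ = σΔ(T⁴)/(1/ε₁+1/ε₂−1) with denominator 5.887.
With shield the two gaps are in series; the resistances add: (1/ε₁+1/ε_s−1)+(1/ε_s+1/ε₂−1) = 2.357+5.471 = 7.828.
Heat-flux ratio q₀/q = 7.828/5.887.

factor ≈ 1.33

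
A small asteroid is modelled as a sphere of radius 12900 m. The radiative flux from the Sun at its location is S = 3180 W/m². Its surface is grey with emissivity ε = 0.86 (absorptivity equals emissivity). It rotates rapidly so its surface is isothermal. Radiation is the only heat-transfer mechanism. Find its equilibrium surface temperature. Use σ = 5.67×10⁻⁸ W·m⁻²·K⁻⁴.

T ≈ 344 K

At equilibrium, absorbed power = emitted power.
Absorbing cross-section = πr² = 5.228×10⁸ m²; emitting surface = 4πr² = 2.091×10⁹ m² (ratio 4).
εS·A_cross = εσ·A_surf·T⁴  ⇒  T⁴ = S/(4σ)   (ε cancels).
T⁴ = 3180/(4·5.67×10⁻⁸) = 1.402×10¹⁰ K⁴.
T = (1.402×10¹⁰)^(1/4).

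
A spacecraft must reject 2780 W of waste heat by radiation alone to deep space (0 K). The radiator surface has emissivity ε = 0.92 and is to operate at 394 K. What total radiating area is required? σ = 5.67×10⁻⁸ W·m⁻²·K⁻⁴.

A ≈ 2.21 m²

P = εσA T⁴ ⇒ A = P/(εσT⁴).
T⁴ = 2.410×10¹⁰ K⁴.
A = 2780/(0.92 × 5.67×10⁻⁸ × 2.410×10¹⁰).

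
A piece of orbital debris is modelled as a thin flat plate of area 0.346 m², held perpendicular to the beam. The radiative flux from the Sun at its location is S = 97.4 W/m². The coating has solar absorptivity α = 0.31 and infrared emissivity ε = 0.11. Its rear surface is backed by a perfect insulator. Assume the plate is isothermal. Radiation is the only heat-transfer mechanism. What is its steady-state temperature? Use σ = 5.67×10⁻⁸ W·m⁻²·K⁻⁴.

T ≈ 264 K

At equilibrium, absorbed power = emitted power.
Absorbing cross-section = A = 0.3460 m²; emitting surface = A = 0.3460 m² (ratio 1).
αS·A_cross = εσ·A_surf·T⁴  ⇒  T⁴ = αS/(ε·1σ).
T⁴ = 0.310·97.4/(0.11·1·5.67×10⁻⁸) = 4.841×10⁹ K⁴.
T = (4.841×10⁹)^(1/4).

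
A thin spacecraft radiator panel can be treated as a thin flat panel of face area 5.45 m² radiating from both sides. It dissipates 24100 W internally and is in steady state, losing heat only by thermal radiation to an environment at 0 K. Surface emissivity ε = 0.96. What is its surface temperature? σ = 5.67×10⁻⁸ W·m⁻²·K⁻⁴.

T ≈ 449 K

Steady state: internal power = radiated power, P = εσA T⁴.
Radiating area A = 2·5.45 = 10.90 m².
T⁴ = P/(εσA) = 24100/(0.96·5.67×10⁻⁸·10.90) = 4.062×10¹⁰ K⁴.
T = (4.062×10¹⁰)^(1/4).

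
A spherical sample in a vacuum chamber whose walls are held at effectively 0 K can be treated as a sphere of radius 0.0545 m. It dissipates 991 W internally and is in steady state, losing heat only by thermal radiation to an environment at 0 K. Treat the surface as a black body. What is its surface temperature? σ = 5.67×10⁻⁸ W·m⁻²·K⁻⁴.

T ≈ 827 K

Steady state: internal power = radiated power, P = εσA T⁴.
Radiating area A = 4πr² = 0.03733 m².
T⁴ = P/(εσA) = 991/(1.0·5.67×10⁻⁸·0.03733) = 4.683×10¹¹ K⁴.
T = (4.683×10¹¹)^(1/4).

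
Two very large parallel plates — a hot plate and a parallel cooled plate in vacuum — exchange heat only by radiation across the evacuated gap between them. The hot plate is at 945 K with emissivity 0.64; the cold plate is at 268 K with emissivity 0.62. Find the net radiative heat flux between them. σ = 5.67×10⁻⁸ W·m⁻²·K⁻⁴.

For two infinite grey parallel plates, q = σ(T₁⁴ − T₂⁴)/(1/ε₁ + 1/ε₂ − 1).
T₁⁴ − T₂⁴ = 7.975×10¹¹ − 5.159×10⁹ = 7.923×10¹¹ K⁴.
1/ε₁ + 1/ε₂ − 1 = 1.562 + 1.613 − 1 = 2.175.
q = 5.67×10⁻⁸ × 7.923×10¹¹ / 2.175.

q ≈ 20700 W/m²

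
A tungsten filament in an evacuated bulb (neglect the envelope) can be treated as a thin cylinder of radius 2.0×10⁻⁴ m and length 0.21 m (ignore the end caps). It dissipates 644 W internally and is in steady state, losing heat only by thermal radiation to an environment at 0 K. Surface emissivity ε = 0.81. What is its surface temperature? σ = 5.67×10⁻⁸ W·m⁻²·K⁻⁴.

Steady state: internal power = radiated power, P = εσA T⁴.
Radiating area A = 2πrL = 2.639×10⁻⁴ m².
T⁴ = P/(εσA) = 644/(0.81·5.67×10⁻⁸·2.639×10⁻⁴) = 5.314×10¹³ K⁴.
T = (5.314×10¹³)^(1/4).

T ≈ 2700 K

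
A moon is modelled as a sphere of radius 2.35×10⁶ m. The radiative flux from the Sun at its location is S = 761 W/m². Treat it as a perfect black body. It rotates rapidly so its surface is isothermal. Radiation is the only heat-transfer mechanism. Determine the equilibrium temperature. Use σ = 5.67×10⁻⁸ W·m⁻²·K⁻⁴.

At equilibrium, absorbed power = emitted power.
Absorbing cross-section = πr² = 1.735×10¹³ m²; emitting surface = 4πr² = 6.940×10¹³ m² (ratio 4).
S·A_cross = εσ·A_surf·T⁴  ⇒  T⁴ = S/(4σ).
T⁴ = 1.00·761/(4·5.67×10⁻⁸) = 3.355×10⁹ K⁴.
T = (3.355×10⁹)^(1/4).

T ≈ 241 K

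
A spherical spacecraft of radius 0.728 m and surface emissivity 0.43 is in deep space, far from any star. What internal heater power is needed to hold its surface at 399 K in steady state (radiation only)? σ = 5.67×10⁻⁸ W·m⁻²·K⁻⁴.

P = εσ·4πr²·T⁴.
4πr² = 6.660 m²; T⁴ = 2.534×10¹⁰ K⁴.
P = 0.43·5.67×10⁻⁸·6.660·2.534×10¹⁰.

P ≈ 4120 W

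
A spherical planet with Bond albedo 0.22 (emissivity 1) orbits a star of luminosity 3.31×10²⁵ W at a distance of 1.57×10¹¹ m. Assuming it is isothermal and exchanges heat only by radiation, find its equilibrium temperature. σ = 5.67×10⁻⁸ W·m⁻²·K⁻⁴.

First find the stellar flux at distance d: S = L/(4πd²) = 3.31×10²⁵/(4π·(1.57×10¹¹)²) = 106.9 W/m².
For an isothermal sphere, absorbed (1−a)S·πr² = emitted σ·4πr²·T⁴, so T⁴ = (1−a)S/(4σ).
T⁴ = 0.780·106.9/(4·5.67×10⁻⁸) = 3.675×10⁸ K⁴.

T ≈ 138 K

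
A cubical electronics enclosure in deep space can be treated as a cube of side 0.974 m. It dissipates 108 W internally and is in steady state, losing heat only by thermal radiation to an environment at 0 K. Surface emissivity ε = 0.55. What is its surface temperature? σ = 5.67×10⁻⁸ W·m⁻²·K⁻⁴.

Steady state: internal power = radiated power, P = εσA T⁴.
Radiating area A = 6L² = 5.692 m².
T⁴ = P/(εσA) = 108/(0.55·5.67×10⁻⁸·5.692) = 6.084×10⁸ K⁴.
T = (6.084×10⁸)^(1/4).

T ≈ 157 K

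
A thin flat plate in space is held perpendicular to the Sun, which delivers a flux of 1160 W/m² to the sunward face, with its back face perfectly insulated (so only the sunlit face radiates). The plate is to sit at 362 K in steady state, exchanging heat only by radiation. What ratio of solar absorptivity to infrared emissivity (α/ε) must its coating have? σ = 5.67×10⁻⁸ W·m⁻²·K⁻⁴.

Balance: αS·A = εσ·1A·T⁴ ⇒ α/ε = σT⁴/S.
α/ε = 5.67×10⁻⁸·(362)⁴/1160 = 5.67×10⁻⁸·1.717×10¹⁰/1160.

α/ε ≈ 0.839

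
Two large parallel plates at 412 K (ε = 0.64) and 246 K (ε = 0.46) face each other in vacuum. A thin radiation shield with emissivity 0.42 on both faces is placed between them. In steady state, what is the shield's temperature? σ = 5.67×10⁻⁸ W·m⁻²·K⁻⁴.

In steady state the net flux on the hot side equals that on the cold side.
σ(T₁⁴−T_s⁴)/D₁ = σ(T_s⁴−T₂⁴)/D₂, with D₁ = 1/ε₁+1/ε_s−1 = 2.943, D₂ = 1/ε_s+1/ε₂−1 = 3.555.
Solve for T_s⁴: T_s⁴ = (D₂·T₁⁴ + D₁·T₂⁴)/(D₁+D₂) = 1.742×10¹⁰ K⁴.

T_s ≈ 363 K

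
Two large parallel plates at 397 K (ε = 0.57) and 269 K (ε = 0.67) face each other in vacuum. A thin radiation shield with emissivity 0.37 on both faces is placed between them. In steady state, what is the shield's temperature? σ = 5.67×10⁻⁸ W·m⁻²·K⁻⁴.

T_s ≈ 348 K

In steady state the net flux on the hot side equals that on the cold side.
σ(T₁⁴−T_s⁴)/D₁ = σ(T_s⁴−T₂⁴)/D₂, with D₁ = 1/ε₁+1/ε_s−1 = 3.457, D₂ = 1/ε_s+1/ε₂−1 = 3.195.
Solve for T_s⁴: T_s⁴ = (D₂·T₁⁴ + D₁·T₂⁴)/(D₁+D₂) = 1.465×10¹⁰ K⁴.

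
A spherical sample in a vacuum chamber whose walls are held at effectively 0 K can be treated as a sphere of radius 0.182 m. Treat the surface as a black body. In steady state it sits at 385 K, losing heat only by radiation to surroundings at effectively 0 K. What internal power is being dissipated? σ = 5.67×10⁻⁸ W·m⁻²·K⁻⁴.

Steady state: P = εσA T⁴.
A = 4πr² = 0.4162 m²; T⁴ = (385)⁴ = 2.197×10¹⁰ K⁴.
P = 1.0 × 5.67×10⁻⁸ × 0.4162 × 2.197×10¹⁰.

P ≈ 519 W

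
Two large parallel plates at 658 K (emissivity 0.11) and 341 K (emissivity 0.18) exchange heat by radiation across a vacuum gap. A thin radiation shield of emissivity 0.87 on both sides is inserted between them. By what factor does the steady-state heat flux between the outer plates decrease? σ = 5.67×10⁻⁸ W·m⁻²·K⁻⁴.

Without shield: q₀ = σΔ(T⁴)/(1/ε₁+1/ε₂−1) with denominator 13.65.
With shield the two gaps are in series; the resistances add: (1/ε₁+1/ε_s−1)+(1/ε_s+1/ε₂−1) = 9.240+5.705 = 14.95.
Heat-flux ratio q₀/q = 14.95/13.65.

factor ≈ 1.10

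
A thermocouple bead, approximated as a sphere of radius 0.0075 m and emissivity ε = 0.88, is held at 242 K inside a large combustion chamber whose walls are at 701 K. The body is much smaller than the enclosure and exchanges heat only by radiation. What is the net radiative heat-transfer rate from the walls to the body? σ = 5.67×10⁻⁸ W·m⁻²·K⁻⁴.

For a small grey body in a large enclosure: P_net = εσA(T_body⁴ − T_wall⁴).
A = 4πr² = 7.069×10⁻⁴ m²; T_body⁴ − T_wall⁴ = 3.430×10⁹ − 2.415×10¹¹ = -2.380×10¹¹ K⁴.
|P_net| = 0.88·5.67×10⁻⁸·7.069×10⁻⁴·2.380×10¹¹.

P_net ≈ 8.40 W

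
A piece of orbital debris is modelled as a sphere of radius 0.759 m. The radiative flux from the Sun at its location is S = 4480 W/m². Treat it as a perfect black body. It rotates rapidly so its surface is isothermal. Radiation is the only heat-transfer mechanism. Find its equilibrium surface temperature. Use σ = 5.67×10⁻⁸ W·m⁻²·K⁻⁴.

T ≈ 375 K

At equilibrium, absorbed power = emitted power.
Absorbing cross-section = πr² = 1.810 m²; emitting surface = 4πr² = 7.239 m² (ratio 4).
S·A_cross = εσ·A_surf·T⁴  ⇒  T⁴ = S/(4σ).
T⁴ = 1.00·4480/(4·5.67×10⁻⁸) = 1.975×10¹⁰ K⁴.
T = (1.975×10¹⁰)^(1/4).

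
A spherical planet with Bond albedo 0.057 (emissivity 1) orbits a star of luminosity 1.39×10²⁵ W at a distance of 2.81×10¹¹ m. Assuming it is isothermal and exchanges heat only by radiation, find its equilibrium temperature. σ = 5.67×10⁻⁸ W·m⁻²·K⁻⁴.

First find the stellar flux at distance d: S = L/(4πd²) = 1.39×10²⁵/(4π·(2.81×10¹¹)²) = 14.01 W/m².
For an isothermal sphere, absorbed (1−a)S·πr² = emitted σ·4πr²·T⁴, so T⁴ = (1−a)S/(4σ).
T⁴ = 0.943·14.01/(4·5.67×10⁻⁸) = 5.825×10⁷ K⁴.

T ≈ 87.4 K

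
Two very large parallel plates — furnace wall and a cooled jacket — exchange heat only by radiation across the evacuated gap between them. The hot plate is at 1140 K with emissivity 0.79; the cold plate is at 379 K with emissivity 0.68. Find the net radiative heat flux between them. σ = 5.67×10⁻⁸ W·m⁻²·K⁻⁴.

For two infinite grey parallel plates, q = σ(T₁⁴ − T₂⁴)/(1/ε₁ + 1/ε₂ − 1).
T₁⁴ − T₂⁴ = 1.689×10¹² − 2.063×10¹⁰ = 1.668×10¹² K⁴.
1/ε₁ + 1/ε₂ − 1 = 1.266 + 1.471 − 1 = 1.736.
q = 5.67×10⁻⁸ × 1.668×10¹² / 1.736.

q ≈ 54500 W/m²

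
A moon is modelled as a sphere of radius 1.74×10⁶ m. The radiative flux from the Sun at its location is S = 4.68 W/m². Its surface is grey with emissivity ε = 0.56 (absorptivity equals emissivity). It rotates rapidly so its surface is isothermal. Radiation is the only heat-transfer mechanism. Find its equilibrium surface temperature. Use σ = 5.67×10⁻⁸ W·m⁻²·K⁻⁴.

At equilibrium, absorbed power = emitted power.
Absorbing cross-section = πr² = 9.511×10¹² m²; emitting surface = 4πr² = 3.805×10¹³ m² (ratio 4).
εS·A_cross = εσ·A_surf·T⁴  ⇒  T⁴ = S/(4σ)   (ε cancels).
T⁴ = 4.68/(4·5.67×10⁻⁸) = 2.063×10⁷ K⁴.
T = (2.063×10⁷)^(1/4).

T ≈ 67.4 K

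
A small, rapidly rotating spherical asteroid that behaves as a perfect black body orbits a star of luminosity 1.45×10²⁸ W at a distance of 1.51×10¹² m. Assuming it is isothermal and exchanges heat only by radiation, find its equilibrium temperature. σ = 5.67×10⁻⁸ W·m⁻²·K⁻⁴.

First find the stellar flux at distance d: S = L/(4πd²) = 1.45×10²⁸/(4π·(1.51×10¹²)²) = 506.1 W/m².
For an isothermal sphere, absorbed (1−a)S·πr² = emitted σ·4πr²·T⁴, so T⁴ = (1−a)S/(4σ).
T⁴ = 1.00·506.1/(4·5.67×10⁻⁸) = 2.231×10⁹ K⁴.

T ≈ 217 K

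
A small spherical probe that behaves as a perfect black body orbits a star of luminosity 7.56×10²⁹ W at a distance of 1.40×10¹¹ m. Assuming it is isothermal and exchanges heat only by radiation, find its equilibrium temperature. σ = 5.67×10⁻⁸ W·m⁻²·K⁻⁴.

First find the stellar flux at distance d: S = L/(4πd²) = 7.56×10²⁹/(4π·(1.40×10¹¹)²) = 3.069×10⁶ W/m².
For an isothermal sphere, absorbed (1−a)S·πr² = emitted σ·4πr²·T⁴, so T⁴ = (1−a)S/(4σ).
T⁴ = 1.00·3.069×10⁶/(4·5.67×10⁻⁸) = 1.353×10¹³ K⁴.

T ≈ 1920 K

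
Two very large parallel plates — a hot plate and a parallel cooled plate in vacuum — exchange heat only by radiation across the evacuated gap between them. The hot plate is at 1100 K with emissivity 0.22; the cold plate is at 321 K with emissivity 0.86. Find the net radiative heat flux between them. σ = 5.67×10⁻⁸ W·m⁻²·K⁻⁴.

For two infinite grey parallel plates, q = σ(T₁⁴ − T₂⁴)/(1/ε₁ + 1/ε₂ − 1).
T₁⁴ − T₂⁴ = 1.464×10¹² − 1.062×10¹⁰ = 1.453×10¹² K⁴.
1/ε₁ + 1/ε₂ − 1 = 4.545 + 1.163 − 1 = 4.708.
q = 5.67×10⁻⁸ × 1.453×10¹² / 4.708.

q ≈ 17500 W/m²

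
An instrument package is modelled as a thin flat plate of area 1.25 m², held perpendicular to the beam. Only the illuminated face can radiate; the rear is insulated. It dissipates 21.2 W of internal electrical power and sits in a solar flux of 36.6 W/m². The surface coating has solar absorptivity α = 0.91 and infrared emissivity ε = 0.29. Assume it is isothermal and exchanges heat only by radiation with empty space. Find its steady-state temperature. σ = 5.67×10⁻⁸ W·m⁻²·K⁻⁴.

T ≈ 235 K

At steady state, absorbed solar power + internal power = radiated power.
Absorbed: α·S·A_cross = 0.91·36.6·1.250 = 41.63 W (cross-section A).
Total input = 41.63 + 21.2 = 62.83 W.
Radiated: εσ·A_surf·T⁴ with A_surf = A = 1.250 m².
T⁴ = 62.83/(0.29·5.67×10⁻⁸·1.250) = 3.057×10⁹ K⁴.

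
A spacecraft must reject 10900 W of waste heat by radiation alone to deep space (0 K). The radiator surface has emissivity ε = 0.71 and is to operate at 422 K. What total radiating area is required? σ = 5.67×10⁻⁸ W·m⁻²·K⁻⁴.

P = εσA T⁴ ⇒ A = P/(εσT⁴).
T⁴ = 3.171×10¹⁰ K⁴.
A = 10900/(0.71 × 5.67×10⁻⁸ × 3.171×10¹⁰).

A ≈ 8.54 m²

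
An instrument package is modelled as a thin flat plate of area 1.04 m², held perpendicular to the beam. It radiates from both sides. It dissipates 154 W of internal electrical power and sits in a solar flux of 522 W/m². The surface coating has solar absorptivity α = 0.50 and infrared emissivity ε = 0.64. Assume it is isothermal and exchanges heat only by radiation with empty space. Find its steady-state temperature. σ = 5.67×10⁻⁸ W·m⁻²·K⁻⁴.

At steady state, absorbed solar power + internal power = radiated power.
Absorbed: α·S·A_cross = 0.50·522·1.040 = 271.4 W (cross-section A).
Total input = 271.4 + 154 = 425.4 W.
Radiated: εσ·A_surf·T⁴ with A_surf = 2A = 2.080 m².
T⁴ = 425.4/(0.64·5.67×10⁻⁸·2.080) = 5.637×10⁹ K⁴.

T ≈ 274 K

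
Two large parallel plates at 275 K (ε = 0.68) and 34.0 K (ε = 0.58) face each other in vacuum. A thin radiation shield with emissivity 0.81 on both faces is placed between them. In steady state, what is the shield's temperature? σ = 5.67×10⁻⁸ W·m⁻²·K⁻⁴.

In steady state the net flux on the hot side equals that on the cold side.
σ(T₁⁴−T_s⁴)/D₁ = σ(T_s⁴−T₂⁴)/D₂, with D₁ = 1/ε₁+1/ε_s−1 = 1.705, D₂ = 1/ε_s+1/ε₂−1 = 1.959.
Solve for T_s⁴: T_s⁴ = (D₂·T₁⁴ + D₁·T₂⁴)/(D₁+D₂) = 3.058×10⁹ K⁴.

T_s ≈ 235 K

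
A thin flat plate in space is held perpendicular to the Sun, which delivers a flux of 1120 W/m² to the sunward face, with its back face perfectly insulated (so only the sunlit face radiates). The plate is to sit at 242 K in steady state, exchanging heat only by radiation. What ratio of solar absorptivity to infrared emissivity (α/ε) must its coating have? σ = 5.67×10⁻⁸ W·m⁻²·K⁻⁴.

Balance: αS·A = εσ·1A·T⁴ ⇒ α/ε = σT⁴/S.
α/ε = 5.67×10⁻⁸·(242)⁴/1120 = 5.67×10⁻⁸·3.430×10⁹/1120.

α/ε ≈ 0.174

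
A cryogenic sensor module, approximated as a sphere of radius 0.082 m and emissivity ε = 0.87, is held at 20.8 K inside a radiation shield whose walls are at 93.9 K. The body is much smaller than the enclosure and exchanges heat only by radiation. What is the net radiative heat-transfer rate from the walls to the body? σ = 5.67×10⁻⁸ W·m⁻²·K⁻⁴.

For a small grey body in a large enclosure: P_net = εσA(T_body⁴ − T_wall⁴).
A = 4πr² = 0.08450 m²; T_body⁴ − T_wall⁴ = 1.872×10⁵ − 7.774×10⁷ = -7.756×10⁷ K⁴.
|P_net| = 0.87·5.67×10⁻⁸·0.08450·7.756×10⁷.

P_net ≈ 0.323 W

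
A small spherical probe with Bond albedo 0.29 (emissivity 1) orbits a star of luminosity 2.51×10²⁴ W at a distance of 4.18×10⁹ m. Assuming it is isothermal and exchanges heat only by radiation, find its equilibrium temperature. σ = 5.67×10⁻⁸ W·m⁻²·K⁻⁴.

First find the stellar flux at distance d: S = L/(4πd²) = 2.51×10²⁴/(4π·(4.18×10⁹)²) = 11430 W/m².
For an isothermal sphere, absorbed (1−a)S·πr² = emitted σ·4πr²·T⁴, so T⁴ = (1−a)S/(4σ).
T⁴ = 0.710·11430/(4·5.67×10⁻⁸) = 3.579×10¹⁰ K⁴.

T ≈ 435 K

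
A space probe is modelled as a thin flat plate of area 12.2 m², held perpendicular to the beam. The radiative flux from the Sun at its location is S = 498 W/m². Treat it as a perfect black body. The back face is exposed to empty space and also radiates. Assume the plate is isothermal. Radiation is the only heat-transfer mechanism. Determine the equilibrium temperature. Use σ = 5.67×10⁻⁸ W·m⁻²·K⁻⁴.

T ≈ 257 K

At equilibrium, absorbed power = emitted power.
Absorbing cross-section = A = 12.20 m²; emitting surface = 2A = 24.40 m² (ratio 2).
S·A_cross = εσ·A_surf·T⁴  ⇒  T⁴ = S/(2σ).
T⁴ = 1.00·498/(2·5.67×10⁻⁸) = 4.392×10⁹ K⁴.
T = (4.392×10⁹)^(1/4).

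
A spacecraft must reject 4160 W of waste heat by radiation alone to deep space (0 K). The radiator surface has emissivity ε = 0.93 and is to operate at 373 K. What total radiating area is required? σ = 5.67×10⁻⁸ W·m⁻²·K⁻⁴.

P = εσA T⁴ ⇒ A = P/(εσT⁴).
T⁴ = 1.936×10¹⁰ K⁴.
A = 4160/(0.93 × 5.67×10⁻⁸ × 1.936×10¹⁰).

A ≈ 4.08 m²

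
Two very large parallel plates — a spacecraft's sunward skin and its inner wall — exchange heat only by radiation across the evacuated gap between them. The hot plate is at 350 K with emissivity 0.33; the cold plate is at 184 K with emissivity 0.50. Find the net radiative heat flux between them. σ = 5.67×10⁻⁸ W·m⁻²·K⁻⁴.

For two infinite grey parallel plates, q = σ(T₁⁴ − T₂⁴)/(1/ε₁ + 1/ε₂ − 1).
T₁⁴ − T₂⁴ = 1.501×10¹⁰ − 1.146×10⁹ = 1.386×10¹⁰ K⁴.
1/ε₁ + 1/ε₂ − 1 = 3.030 + 2.000 − 1 = 4.030.
q = 5.67×10⁻⁸ × 1.386×10¹⁰ / 4.030.

q ≈ 195 W/m²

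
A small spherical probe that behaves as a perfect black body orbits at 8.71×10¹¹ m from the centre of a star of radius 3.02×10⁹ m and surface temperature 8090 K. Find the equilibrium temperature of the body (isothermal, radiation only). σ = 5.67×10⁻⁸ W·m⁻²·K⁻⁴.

T ≈ 337 K

The star's surface emits σT_*⁴; at distance d the flux is S = σT_*⁴(R_*/d)².
S = 5.67×10⁻⁸·(8090)⁴·(3.02×10⁹/8.71×10¹¹)² = 2920 W/m².
For an isothermal sphere T⁴ = (1−a)S/(4σ) = 1.287×10¹⁰ K⁴.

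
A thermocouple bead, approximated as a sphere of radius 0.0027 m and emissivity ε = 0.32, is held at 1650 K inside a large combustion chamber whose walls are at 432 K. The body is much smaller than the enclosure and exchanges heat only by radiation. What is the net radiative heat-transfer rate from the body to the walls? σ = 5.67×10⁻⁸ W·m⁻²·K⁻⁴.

For a small grey body in a large enclosure: P_net = εσA(T_body⁴ − T_wall⁴).
A = 4πr² = 9.161×10⁻⁵ m²; T_body⁴ − T_wall⁴ = 7.412×10¹² − 3.483×10¹⁰ = 7.377×10¹² K⁴.
|P_net| = 0.32·5.67×10⁻⁸·9.161×10⁻⁵·7.377×10¹².

P_net ≈ 12.3 W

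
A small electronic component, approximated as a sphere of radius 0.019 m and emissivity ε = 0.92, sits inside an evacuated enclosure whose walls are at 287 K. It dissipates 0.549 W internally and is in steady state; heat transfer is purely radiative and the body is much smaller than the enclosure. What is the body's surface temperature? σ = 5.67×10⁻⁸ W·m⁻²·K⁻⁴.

T ≈ 309 K

For a small grey body in a large enclosure, net radiated power = εσA(T⁴ − T_w⁴).
Steady state: P = εσA(T⁴ − T_w⁴) with A = 4πr² = 0.004536 m².
T⁴ = P/(εσA) + T_w⁴ = 0.549/(0.92·5.67×10⁻⁸·0.004536) + (287)⁴
    = 2.320×10⁹ + 6.785×10⁹ = 9.105×10⁹ K⁴.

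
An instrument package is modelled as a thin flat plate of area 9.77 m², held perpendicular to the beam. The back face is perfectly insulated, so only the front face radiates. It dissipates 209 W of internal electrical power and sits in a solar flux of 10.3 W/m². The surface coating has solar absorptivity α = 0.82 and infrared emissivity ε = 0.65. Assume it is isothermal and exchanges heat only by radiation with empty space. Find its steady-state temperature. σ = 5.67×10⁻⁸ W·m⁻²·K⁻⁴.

At steady state, absorbed solar power + internal power = radiated power.
Absorbed: α·S·A_cross = 0.82·10.3·9.770 = 82.52 W (cross-section A).
Total input = 82.52 + 209 = 291.5 W.
Radiated: εσ·A_surf·T⁴ with A_surf = A = 9.770 m².
T⁴ = 291.5/(0.65·5.67×10⁻⁸·9.770) = 8.096×10⁸ K⁴.

T ≈ 169 K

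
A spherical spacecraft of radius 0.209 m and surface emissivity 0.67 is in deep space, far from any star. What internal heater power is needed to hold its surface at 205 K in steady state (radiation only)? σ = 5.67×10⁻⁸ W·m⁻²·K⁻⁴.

P = εσ·4πr²·T⁴.
4πr² = 0.5489 m²; T⁴ = 1.766×10⁹ K⁴.
P = 0.67·5.67×10⁻⁸·0.5489·1.766×10⁹.

P ≈ 36.8 W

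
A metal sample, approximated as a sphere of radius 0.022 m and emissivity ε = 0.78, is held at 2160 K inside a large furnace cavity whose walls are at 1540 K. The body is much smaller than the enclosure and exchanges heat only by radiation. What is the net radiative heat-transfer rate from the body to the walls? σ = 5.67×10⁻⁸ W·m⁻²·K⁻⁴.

For a small grey body in a large enclosure: P_net = εσA(T_body⁴ − T_wall⁴).
A = 4πr² = 0.006082 m²; T_body⁴ − T_wall⁴ = 2.177×10¹³ − 5.624×10¹² = 1.614×10¹³ K⁴.
|P_net| = 0.78·5.67×10⁻⁸·0.006082·1.614×10¹³.

P_net ≈ 4340 W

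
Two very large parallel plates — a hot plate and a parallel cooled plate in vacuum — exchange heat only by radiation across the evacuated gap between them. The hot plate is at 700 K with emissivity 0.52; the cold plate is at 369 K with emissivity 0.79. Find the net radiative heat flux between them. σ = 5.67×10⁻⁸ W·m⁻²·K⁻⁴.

q ≈ 5740 W/m²

For two infinite grey parallel plates, q = σ(T₁⁴ − T₂⁴)/(1/ε₁ + 1/ε₂ − 1).
T₁⁴ − T₂⁴ = 2.401×10¹¹ − 1.854×10¹⁰ = 2.216×10¹¹ K⁴.
1/ε₁ + 1/ε₂ − 1 = 1.923 + 1.266 − 1 = 2.189.
q = 5.67×10⁻⁸ × 2.216×10¹¹ / 2.189.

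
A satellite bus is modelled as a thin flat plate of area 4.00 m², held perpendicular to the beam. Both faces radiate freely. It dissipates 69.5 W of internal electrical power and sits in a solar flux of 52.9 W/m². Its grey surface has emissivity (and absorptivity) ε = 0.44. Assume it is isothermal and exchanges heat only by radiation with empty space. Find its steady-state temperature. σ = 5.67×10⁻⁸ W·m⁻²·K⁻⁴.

T ≈ 169 K

At steady state, absorbed solar power + internal power = radiated power.
Absorbed: α·S·A_cross = 0.44·52.9·4.000 = 93.10 W (cross-section A).
Total input = 93.10 + 69.5 = 162.6 W.
Radiated: εσ·A_surf·T⁴ with A_surf = 2A = 8.000 m².
T⁴ = 162.6/(0.44·5.67×10⁻⁸·8.000) = 8.147×10⁸ K⁴.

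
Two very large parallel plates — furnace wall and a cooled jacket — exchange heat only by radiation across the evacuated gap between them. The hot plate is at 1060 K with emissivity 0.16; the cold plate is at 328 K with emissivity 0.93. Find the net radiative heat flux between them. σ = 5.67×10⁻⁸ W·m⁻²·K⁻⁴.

For two infinite grey parallel plates, q = σ(T₁⁴ − T₂⁴)/(1/ε₁ + 1/ε₂ − 1).
T₁⁴ − T₂⁴ = 1.262×10¹² − 1.157×10¹⁰ = 1.251×10¹² K⁴.
1/ε₁ + 1/ε₂ − 1 = 6.250 + 1.075 − 1 = 6.325.
q = 5.67×10⁻⁸ × 1.251×10¹² / 6.325.

q ≈ 11200 W/m²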